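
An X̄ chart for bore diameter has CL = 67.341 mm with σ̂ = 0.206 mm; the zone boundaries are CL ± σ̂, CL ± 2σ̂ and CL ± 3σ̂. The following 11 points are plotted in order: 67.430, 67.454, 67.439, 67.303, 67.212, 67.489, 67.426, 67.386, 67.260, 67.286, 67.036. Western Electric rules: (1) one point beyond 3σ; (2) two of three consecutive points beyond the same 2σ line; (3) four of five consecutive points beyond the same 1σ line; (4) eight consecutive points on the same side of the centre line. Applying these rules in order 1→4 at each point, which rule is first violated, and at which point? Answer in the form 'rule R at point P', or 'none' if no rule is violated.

Zone of each point (C = within 1σ̂, B = 1σ̂–2σ̂, A = 2σ̂–3σ̂, * = beyond 3σ̂; sign = side of CL): 1:+C, 2:+C, 3:+C, 4:-C, 5:-C, 6:+C, 7:+C, 8:+C, 9:-C, 10:-C, 11:-B
No rule fires across all 11 points.

none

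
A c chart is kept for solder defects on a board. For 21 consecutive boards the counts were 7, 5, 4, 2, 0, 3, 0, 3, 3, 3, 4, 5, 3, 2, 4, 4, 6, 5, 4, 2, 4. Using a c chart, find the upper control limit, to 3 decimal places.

9.070

c̄ = (7 + 5 + 4 + 2 + 0 + 3 + 0 + 3 + 3 + 3 + 4 + 5 + 3 + 2 + 4 + 4 + 6 + 5 + 4 + 2 + 4) / 21 = 73 / 21 = 3.4762
UCL = c̄ + 3√c̄ = 3.4762 + 3 × √3.4762 = 3.4762 + 3 × 1.8645 = 9.0696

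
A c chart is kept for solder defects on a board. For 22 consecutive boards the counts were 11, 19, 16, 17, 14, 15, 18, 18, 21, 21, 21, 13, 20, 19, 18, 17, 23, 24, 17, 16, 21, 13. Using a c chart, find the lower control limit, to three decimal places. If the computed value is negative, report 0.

c̄ = (11 + 19 + 16 + 17 + 14 + 15 + 18 + 18 + 21 + 21 + 21 + 13 + 20 + 19 + 18 + 17 + 23 + 24 + 17 + 16 + 21 + 13) / 22 = 392 / 22 = 17.8182
LCL = c̄ − 3√c̄ = 17.8182 − 3 × 4.2212 = 5.1547

5.155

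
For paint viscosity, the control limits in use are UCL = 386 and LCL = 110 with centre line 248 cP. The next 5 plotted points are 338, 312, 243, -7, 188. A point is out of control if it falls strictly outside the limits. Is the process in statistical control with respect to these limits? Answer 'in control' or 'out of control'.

out of control

Compare each point to [110, 386]: sample 4 = -7 < LCL.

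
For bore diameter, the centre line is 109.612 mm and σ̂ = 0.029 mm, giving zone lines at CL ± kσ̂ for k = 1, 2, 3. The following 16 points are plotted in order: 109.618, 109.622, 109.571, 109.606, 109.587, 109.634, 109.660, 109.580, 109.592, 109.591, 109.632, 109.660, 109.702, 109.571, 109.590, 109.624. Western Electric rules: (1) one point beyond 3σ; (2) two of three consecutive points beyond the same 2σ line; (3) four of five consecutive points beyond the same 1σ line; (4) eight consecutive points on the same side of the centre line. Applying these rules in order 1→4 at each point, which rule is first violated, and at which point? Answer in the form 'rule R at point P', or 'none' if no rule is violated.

rule 1 at point 13

Zone of each point (C = within 1σ̂, B = 1σ̂–2σ̂, A = 2σ̂–3σ̂, * = beyond 3σ̂; sign = side of CL): 1:+C, 2:+C, 3:-B, 4:-C, 5:-C, 6:+C, 7:+B, 8:-B, 9:-C, 10:-C, 11:+C, 12:+B, 13:+*, 14:-B, 15:-C, 16:+C
Rule 1 (one point beyond the 3σ limits) is satisfied at point 13.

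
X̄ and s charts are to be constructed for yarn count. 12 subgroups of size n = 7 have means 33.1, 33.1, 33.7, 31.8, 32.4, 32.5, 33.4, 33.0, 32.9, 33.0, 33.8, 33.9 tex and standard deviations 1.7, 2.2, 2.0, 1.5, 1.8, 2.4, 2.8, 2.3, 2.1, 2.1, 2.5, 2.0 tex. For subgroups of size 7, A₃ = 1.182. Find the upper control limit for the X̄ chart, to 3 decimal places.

X̄̄ = (33.1 + 33.1 + 33.7 + 31.8 + 32.4 + 32.5 + 33.4 + 33.0 + 32.9 + 33.0 + 33.8 + 33.9) / 12 = 33.0500
s̄ = (1.7 + 2.2 + 2.0 + 1.5 + 1.8 + 2.4 + 2.8 + 2.3 + 2.1 + 2.1 + 2.5 + 2.0) / 12 = 2.1167
UCL = X̄̄ + A₃·s̄ = 33.0500 + 1.182 × 2.1167 = 35.5519

35.552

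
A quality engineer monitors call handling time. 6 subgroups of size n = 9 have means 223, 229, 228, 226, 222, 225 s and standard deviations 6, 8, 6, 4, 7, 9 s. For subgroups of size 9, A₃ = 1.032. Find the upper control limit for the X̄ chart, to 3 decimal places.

X̄̄ = (223 + 229 + 228 + 226 + 222 + 225) / 6 = 225.5000
s̄ = (6 + 8 + 6 + 4 + 7 + 9) / 6 = 6.6667
UCL = X̄̄ + A₃·s̄ = 225.5000 + 1.032 × 6.6667 = 232.3800

232.380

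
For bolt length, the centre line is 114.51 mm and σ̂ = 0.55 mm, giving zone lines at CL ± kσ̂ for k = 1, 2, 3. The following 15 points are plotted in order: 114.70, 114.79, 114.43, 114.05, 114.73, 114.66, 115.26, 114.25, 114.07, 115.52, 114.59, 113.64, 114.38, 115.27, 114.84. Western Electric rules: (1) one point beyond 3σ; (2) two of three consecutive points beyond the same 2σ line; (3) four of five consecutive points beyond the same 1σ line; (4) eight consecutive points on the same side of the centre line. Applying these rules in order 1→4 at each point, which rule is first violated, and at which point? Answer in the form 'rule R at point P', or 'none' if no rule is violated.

Zone of each point (C = within 1σ̂, B = 1σ̂–2σ̂, A = 2σ̂–3σ̂, * = beyond 3σ̂; sign = side of CL): 1:+C, 2:+C, 3:-C, 4:-C, 5:+C, 6:+C, 7:+B, 8:-C, 9:-C, 10:+B, 11:+C, 12:-B, 13:-C, 14:+B, 15:+C
No rule fires across all 15 points.

none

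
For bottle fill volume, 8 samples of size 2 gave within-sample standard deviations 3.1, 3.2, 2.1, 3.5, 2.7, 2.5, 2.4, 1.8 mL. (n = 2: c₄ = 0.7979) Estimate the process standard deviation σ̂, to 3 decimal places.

3.337

s̄ = (3.1 + 3.2 + 2.1 + 3.5 + 2.7 + 2.5 + 2.4 + 1.8) / 8 = 2.6625
σ̂ = s̄ / c₄ = 2.6625 / 0.7979 = 3.3369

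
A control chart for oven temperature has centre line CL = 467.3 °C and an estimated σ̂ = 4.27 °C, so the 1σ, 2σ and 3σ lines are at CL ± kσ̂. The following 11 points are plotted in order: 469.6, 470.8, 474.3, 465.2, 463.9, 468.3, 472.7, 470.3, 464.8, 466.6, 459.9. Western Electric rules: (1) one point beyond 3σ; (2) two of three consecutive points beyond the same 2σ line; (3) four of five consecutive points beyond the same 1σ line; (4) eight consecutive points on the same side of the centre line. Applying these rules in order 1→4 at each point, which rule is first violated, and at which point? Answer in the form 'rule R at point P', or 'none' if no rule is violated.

none

Zone of each point (C = within 1σ̂, B = 1σ̂–2σ̂, A = 2σ̂–3σ̂, * = beyond 3σ̂; sign = side of CL): 1:+C, 2:+C, 3:+B, 4:-C, 5:-C, 6:+C, 7:+B, 8:+C, 9:-C, 10:-C, 11:-B
No rule fires across all 11 points.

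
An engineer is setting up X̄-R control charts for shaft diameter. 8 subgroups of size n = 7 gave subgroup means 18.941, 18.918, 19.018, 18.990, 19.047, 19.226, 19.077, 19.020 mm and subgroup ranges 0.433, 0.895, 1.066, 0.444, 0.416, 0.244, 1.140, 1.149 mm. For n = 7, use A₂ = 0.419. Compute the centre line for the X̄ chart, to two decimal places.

19.03

X̄̄ = (18.941 + 18.918 + 19.018 + 18.990 + 19.047 + 19.226 + 19.077 + 19.020) / 8 = 152.2370 / 8 = 19.0296
CL = X̄̄ = 19.0296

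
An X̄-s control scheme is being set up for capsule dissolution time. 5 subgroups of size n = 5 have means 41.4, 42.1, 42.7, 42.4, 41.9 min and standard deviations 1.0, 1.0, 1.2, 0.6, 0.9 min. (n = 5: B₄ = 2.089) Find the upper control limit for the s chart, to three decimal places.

s̄ = (1.0 + 1.0 + 1.2 + 0.6 + 0.9) / 5 = 0.9400
UCL_s = B₄·s̄ = 2.089 × 0.9400 = 1.9637

1.964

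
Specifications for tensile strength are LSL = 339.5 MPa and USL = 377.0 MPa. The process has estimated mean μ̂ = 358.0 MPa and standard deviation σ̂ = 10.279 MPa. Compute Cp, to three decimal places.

Cp = (USL − LSL) / (6σ̂) = (377.0 − 339.5) / (6 × 10.279) = 37.5000 / 61.6740 = 0.6080

0.608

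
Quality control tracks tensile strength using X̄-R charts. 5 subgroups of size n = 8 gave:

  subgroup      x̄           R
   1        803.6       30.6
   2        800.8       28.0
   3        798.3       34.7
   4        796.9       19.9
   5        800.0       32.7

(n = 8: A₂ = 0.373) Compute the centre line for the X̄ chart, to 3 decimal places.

799.920

X̄̄ = (803.6 + 800.8 + 798.3 + 796.9 + 800.0) / 5 = 3999.6000 / 5 = 799.9200
CL = X̄̄ = 799.9200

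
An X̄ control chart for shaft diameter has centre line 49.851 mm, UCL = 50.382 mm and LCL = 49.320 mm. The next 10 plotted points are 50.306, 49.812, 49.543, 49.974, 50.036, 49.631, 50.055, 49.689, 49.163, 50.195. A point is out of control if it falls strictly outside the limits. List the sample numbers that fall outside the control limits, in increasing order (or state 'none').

9

Compare each point to [49.320, 50.382]: sample 9 = 49.163 < LCL.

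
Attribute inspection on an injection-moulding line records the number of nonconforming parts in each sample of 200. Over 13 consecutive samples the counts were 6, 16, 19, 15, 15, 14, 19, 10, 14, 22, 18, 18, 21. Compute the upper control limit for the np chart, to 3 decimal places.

p̄ = Σdᵢ / (k·n) = 207 / (13 × 200) = 0.07962
UCL = np̄ + 3·√(np̄(1−p̄)) = 15.9231 + 3 × √(15.9231×0.92038) = 15.9231 + 3 × 3.8282 = 27.4078

27.408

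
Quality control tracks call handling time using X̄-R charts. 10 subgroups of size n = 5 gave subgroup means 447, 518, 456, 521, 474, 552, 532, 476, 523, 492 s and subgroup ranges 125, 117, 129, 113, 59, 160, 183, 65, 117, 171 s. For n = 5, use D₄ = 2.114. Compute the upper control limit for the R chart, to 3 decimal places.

261.925

R̄ = (125 + 117 + 129 + 113 + 59 + 160 + 183 + 65 + 117 + 171) / 10 = 1239.0000 / 10 = 123.9000
UCL_R = D₄·R̄ = 2.114 × 123.9000 = 261.9246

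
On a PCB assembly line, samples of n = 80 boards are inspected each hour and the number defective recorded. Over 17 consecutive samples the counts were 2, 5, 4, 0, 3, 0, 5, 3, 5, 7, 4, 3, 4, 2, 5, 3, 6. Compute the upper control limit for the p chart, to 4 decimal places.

p̄ = Σdᵢ / (k·n) = 61 / (17 × 80) = 0.04485
UCL = p̄ + 3·√(p̄(1−p̄)/n) = 0.04485 + 3 × √(0.04485×0.95515/80) = 0.04485 + 3 × 0.02314 = 0.11428

0.1143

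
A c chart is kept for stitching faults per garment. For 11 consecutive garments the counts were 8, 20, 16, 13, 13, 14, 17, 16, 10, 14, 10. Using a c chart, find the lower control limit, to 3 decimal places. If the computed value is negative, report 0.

2.612

c̄ = (8 + 20 + 16 + 13 + 13 + 14 + 17 + 16 + 10 + 14 + 10) / 11 = 151 / 11 = 13.7273
LCL = c̄ − 3√c̄ = 13.7273 − 3 × 3.7050 = 2.6122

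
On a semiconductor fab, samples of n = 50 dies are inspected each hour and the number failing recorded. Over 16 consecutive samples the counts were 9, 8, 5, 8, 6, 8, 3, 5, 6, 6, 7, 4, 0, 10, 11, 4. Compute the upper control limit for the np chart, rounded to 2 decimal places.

p̄ = Σdᵢ / (k·n) = 100 / (16 × 50) = 0.12500
UCL = np̄ + 3·√(np̄(1−p̄)) = 6.2500 + 3 × √(6.2500×0.87500) = 6.2500 + 3 × 2.3385 = 13.2656

13.27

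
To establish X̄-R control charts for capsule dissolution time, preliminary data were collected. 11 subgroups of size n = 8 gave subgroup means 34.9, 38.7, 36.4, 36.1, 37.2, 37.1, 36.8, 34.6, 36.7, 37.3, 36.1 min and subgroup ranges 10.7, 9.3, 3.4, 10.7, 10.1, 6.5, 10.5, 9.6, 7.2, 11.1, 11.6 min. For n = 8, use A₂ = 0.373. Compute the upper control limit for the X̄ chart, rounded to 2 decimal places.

39.95

X̄̄ = (34.9 + 38.7 + 36.4 + 36.1 + 37.2 + 37.1 + 36.8 + 34.6 + 36.7 + 37.3 + 36.1) / 11 = 401.9000 / 11 = 36.5364
R̄ = (10.7 + 9.3 + 3.4 + 10.7 + 10.1 + 6.5 + 10.5 + 9.6 + 7.2 + 11.1 + 11.6) / 11 = 100.7000 / 11 = 9.1545
UCL = X̄̄ + A₂·R̄ = 36.5364 + 0.373 × 9.1545 = 39.9510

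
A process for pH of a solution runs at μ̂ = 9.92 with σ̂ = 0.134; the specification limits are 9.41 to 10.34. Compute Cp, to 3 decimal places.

Cp = (USL − LSL) / (6σ̂) = (10.34 − 9.41) / (6 × 0.134) = 0.9300 / 0.8040 = 1.1567

1.157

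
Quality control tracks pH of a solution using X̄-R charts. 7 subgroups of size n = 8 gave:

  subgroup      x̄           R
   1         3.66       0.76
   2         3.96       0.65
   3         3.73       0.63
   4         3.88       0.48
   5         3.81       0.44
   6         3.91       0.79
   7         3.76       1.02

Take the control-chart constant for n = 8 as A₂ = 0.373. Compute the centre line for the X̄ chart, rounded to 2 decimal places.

X̄̄ = (3.66 + 3.96 + 3.73 + 3.88 + 3.81 + 3.91 + 3.76) / 7 = 26.7100 / 7 = 3.8157
CL = X̄̄ = 3.8157

3.82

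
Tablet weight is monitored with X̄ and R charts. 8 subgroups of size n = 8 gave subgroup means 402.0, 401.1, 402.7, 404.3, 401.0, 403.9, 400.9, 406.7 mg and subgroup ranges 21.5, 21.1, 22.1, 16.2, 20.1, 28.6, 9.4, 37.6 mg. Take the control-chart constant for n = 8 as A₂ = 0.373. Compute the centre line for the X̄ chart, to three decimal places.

X̄̄ = (402.0 + 401.1 + 402.7 + 404.3 + 401.0 + 403.9 + 400.9 + 406.7) / 8 = 3222.6000 / 8 = 402.8250
CL = X̄̄ = 402.8250

402.825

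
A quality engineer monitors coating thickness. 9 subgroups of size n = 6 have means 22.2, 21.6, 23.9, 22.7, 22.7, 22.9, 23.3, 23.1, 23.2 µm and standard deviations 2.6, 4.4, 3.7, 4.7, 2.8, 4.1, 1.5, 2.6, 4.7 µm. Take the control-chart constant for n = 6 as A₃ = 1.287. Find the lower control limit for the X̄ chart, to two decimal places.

18.40

X̄̄ = (22.2 + 21.6 + 23.9 + 22.7 + 22.7 + 22.9 + 23.3 + 23.1 + 23.2) / 9 = 22.8444
s̄ = (2.6 + 4.4 + 3.7 + 4.7 + 2.8 + 4.1 + 1.5 + 2.6 + 4.7) / 9 = 3.4556
LCL = X̄̄ − A₃·s̄ = 22.8444 − 1.287 × 3.4556 = 18.3971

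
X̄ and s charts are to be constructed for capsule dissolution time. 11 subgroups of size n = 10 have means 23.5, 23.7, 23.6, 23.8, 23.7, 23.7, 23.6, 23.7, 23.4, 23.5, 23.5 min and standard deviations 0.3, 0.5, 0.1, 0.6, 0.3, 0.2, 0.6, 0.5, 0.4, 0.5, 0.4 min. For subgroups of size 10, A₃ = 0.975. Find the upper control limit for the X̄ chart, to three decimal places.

X̄̄ = (23.5 + 23.7 + 23.6 + 23.8 + 23.7 + 23.7 + 23.6 + 23.7 + 23.4 + 23.5 + 23.5) / 11 = 23.6091
s̄ = (0.3 + 0.5 + 0.1 + 0.6 + 0.3 + 0.2 + 0.6 + 0.5 + 0.4 + 0.5 + 0.4) / 11 = 0.4000
UCL = X̄̄ + A₃·s̄ = 23.6091 + 0.975 × 0.4000 = 23.9991

23.999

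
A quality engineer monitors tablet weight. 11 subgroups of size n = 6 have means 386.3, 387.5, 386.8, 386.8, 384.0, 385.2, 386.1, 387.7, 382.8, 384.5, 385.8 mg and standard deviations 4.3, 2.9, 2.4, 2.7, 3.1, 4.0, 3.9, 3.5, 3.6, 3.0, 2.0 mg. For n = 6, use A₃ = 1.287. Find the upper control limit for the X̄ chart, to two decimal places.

389.91

X̄̄ = (386.3 + 387.5 + 386.8 + 386.8 + 384.0 + 385.2 + 386.1 + 387.7 + 382.8 + 384.5 + 385.8) / 11 = 385.7727
s̄ = (4.3 + 2.9 + 2.4 + 2.7 + 3.1 + 4.0 + 3.9 + 3.5 + 3.6 + 3.0 + 2.0) / 11 = 3.2182
UCL = X̄̄ + A₃·s̄ = 385.7727 + 1.287 × 3.2182 = 389.9145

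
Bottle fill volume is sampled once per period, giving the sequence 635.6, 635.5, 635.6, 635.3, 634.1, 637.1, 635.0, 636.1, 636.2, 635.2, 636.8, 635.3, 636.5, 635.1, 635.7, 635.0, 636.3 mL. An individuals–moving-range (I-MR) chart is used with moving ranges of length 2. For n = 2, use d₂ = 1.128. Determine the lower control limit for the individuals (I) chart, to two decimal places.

X̄ = (635.6 + 635.5 + 635.6 + 635.3 + 634.1 + 637.1 + 635.0 + 636.1 + 636.2 + 635.2 + 636.8 + 635.3 + 636.5 + 635.1 + 635.7 + 635.0 + 636.3) / 17 = 635.6706
Moving ranges: 0.1, 0.1, 0.3, 1.2, 3.0, 2.1, 1.1, 0.1, 1.0, 1.6, 1.5, 1.2, 1.4, 0.6, 0.7, 1.3; M̄R̄ = 17.3000 / 16 = 1.0813
LCL = X̄ − 3·M̄R̄/d₂ = 635.6706 − 3 × 1.0813 / 1.128 = 632.7949

632.79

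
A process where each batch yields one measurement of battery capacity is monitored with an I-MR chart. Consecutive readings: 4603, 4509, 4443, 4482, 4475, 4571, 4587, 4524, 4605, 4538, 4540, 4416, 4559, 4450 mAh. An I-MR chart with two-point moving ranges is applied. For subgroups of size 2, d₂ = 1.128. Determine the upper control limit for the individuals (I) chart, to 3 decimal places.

X̄ = (4603 + 4509 + 4443 + 4482 + 4475 + 4571 + 4587 + 4524 + 4605 + 4538 + 4540 + 4416 + 4559 + 4450) / 14 = 4521.5714
Moving ranges: 94, 66, 39, 7, 96, 16, 63, 81, 67, 2, 124, 143, 109; M̄R̄ = 907.0000 / 13 = 69.7692
UCL = X̄ + 3·M̄R̄/d₂ = 4521.5714 + 3 × 69.7692 / 1.128 = 4707.1279

4707.128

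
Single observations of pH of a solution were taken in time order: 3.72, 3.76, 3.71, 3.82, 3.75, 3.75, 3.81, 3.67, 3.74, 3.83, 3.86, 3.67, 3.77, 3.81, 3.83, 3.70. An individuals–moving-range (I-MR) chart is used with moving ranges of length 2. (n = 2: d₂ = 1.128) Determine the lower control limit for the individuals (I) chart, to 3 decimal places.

3.560

X̄ = (3.72 + 3.76 + 3.71 + 3.82 + 3.75 + 3.75 + 3.81 + 3.67 + 3.74 + 3.83 + 3.86 + 3.67 + 3.77 + 3.81 + 3.83 + 3.70) / 16 = 3.7625
Moving ranges: 0.04, 0.05, 0.11, 0.07, 0.00, 0.06, 0.14, 0.07, 0.09, 0.03, 0.19, 0.10, 0.04, 0.02, 0.13; M̄R̄ = 1.1400 / 15 = 0.0760
LCL = X̄ − 3·M̄R̄/d₂ = 3.7625 − 3 × 0.0760 / 1.128 = 3.5604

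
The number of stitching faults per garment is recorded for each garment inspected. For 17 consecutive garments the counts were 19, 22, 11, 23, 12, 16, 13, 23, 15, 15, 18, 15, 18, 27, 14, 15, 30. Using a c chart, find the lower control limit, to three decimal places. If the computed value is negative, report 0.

c̄ = (19 + 22 + 11 + 23 + 12 + 16 + 13 + 23 + 15 + 15 + 18 + 15 + 18 + 27 + 14 + 15 + 30) / 17 = 306 / 17 = 18.0000
LCL = c̄ − 3√c̄ = 18.0000 − 3 × 4.2426 = 5.2721

5.272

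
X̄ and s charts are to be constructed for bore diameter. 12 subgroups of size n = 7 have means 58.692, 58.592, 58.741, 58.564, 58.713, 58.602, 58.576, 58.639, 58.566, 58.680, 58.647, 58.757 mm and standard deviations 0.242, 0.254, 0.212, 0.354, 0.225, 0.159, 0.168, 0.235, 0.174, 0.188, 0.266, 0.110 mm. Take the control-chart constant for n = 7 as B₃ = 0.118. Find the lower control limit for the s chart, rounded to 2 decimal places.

s̄ = (0.242 + 0.254 + 0.212 + 0.354 + 0.225 + 0.159 + 0.168 + 0.235 + 0.174 + 0.188 + 0.266 + 0.110) / 12 = 0.2156
LCL_s = B₃·s̄ = 0.118 × 0.2156 = 0.0254

0.03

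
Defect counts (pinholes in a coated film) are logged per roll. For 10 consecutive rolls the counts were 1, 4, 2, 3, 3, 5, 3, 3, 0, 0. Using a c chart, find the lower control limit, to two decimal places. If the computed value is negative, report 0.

c̄ = (1 + 4 + 2 + 3 + 3 + 5 + 3 + 3 + 0 + 0) / 10 = 24 / 10 = 2.4000
LCL = c̄ − 3√c̄ = 2.4000 − 3 × 1.5492 = -2.2476 → 0 (cannot be negative)

0.00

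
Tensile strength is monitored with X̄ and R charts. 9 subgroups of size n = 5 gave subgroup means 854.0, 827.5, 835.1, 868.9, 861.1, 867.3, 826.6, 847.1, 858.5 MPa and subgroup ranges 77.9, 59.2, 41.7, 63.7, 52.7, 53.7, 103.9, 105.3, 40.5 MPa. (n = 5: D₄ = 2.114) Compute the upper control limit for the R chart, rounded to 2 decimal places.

R̄ = (77.9 + 59.2 + 41.7 + 63.7 + 52.7 + 53.7 + 103.9 + 105.3 + 40.5) / 9 = 598.6000 / 9 = 66.5111
UCL_R = D₄·R̄ = 2.114 × 66.5111 = 140.6045

140.60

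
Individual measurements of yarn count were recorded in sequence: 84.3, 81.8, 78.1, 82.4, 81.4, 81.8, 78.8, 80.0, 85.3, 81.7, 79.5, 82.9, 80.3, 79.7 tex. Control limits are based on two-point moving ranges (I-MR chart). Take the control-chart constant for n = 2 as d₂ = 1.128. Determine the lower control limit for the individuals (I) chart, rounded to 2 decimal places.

X̄ = (84.3 + 81.8 + 78.1 + 82.4 + 81.4 + 81.8 + 78.8 + 80.0 + 85.3 + 81.7 + 79.5 + 82.9 + 80.3 + 79.7) / 14 = 81.2857
Moving ranges: 2.5, 3.7, 4.3, 1.0, 0.4, 3.0, 1.2, 5.3, 3.6, 2.2, 3.4, 2.6, 0.6; M̄R̄ = 33.8000 / 13 = 2.6000
LCL = X̄ − 3·M̄R̄/d₂ = 81.2857 − 3 × 2.6000 / 1.128 = 74.3708

74.37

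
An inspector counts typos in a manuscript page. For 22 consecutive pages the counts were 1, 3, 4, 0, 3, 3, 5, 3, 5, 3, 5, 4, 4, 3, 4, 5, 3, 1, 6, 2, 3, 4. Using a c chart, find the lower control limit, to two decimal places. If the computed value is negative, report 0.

c̄ = (1 + 3 + 4 + 0 + 3 + 3 + 5 + 3 + 5 + 3 + 5 + 4 + 4 + 3 + 4 + 5 + 3 + 1 + 6 + 2 + 3 + 4) / 22 = 74 / 22 = 3.3636
LCL = c̄ − 3√c̄ = 3.3636 − 3 × 1.8340 = -2.1384 → 0 (cannot be negative)

0.00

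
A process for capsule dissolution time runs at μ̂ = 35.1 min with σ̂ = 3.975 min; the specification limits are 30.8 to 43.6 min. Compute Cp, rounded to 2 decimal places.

Cp = (USL − LSL) / (6σ̂) = (43.6 − 30.8) / (6 × 3.975) = 12.8000 / 23.8500 = 0.5367

0.54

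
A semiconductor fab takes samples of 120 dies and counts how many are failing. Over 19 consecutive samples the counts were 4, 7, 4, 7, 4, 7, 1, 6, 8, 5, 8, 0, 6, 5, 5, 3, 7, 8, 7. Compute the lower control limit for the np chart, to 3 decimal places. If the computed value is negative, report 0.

p̄ = Σdᵢ / (k·n) = 102 / (19 × 120) = 0.04474
LCL = np̄ − 3·√(np̄(1−p̄)) = 5.3684 − 3 × 2.2646 = -1.4253 → 0 (negative, so LCL = 0)

0.000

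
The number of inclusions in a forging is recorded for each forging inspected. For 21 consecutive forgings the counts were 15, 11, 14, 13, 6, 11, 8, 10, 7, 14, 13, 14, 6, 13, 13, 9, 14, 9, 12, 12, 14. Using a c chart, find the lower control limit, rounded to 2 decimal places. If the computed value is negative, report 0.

c̄ = (15 + 11 + 14 + 13 + 6 + 11 + 8 + 10 + 7 + 14 + 13 + 14 + 6 + 13 + 13 + 9 + 14 + 9 + 12 + 12 + 14) / 21 = 238 / 21 = 11.3333
LCL = c̄ − 3√c̄ = 11.3333 − 3 × 3.3665 = 1.2338

1.23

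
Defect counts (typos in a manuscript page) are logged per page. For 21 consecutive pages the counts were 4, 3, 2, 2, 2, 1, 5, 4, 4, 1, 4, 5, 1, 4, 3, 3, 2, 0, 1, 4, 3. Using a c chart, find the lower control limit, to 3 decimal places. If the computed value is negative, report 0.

0.000

c̄ = (4 + 3 + 2 + 2 + 2 + 1 + 5 + 4 + 4 + 1 + 4 + 5 + 1 + 4 + 3 + 3 + 2 + 0 + 1 + 4 + 3) / 21 = 58 / 21 = 2.7619
LCL = c̄ − 3√c̄ = 2.7619 − 3 × 1.6619 = -2.2238 → 0 (cannot be negative)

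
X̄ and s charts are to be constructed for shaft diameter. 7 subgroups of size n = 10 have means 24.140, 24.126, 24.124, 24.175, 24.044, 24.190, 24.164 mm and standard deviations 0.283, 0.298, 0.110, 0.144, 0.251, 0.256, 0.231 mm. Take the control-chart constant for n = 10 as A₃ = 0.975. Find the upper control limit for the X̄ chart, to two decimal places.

X̄̄ = (24.140 + 24.126 + 24.124 + 24.175 + 24.044 + 24.190 + 24.164) / 7 = 24.1376
s̄ = (0.283 + 0.298 + 0.110 + 0.144 + 0.251 + 0.256 + 0.231) / 7 = 0.2247
UCL = X̄̄ + A₃·s̄ = 24.1376 + 0.975 × 0.2247 = 24.3567

24.36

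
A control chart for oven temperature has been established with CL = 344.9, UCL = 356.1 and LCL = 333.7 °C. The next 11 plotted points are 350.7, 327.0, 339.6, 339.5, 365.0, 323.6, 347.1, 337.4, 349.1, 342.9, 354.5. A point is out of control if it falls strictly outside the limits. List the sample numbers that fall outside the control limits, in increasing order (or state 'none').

Compare each point to [333.7, 356.1]: sample 2 = 327.0 < LCL; sample 5 = 365.0 > UCL; sample 6 = 323.6 < LCL.

2, 5, 6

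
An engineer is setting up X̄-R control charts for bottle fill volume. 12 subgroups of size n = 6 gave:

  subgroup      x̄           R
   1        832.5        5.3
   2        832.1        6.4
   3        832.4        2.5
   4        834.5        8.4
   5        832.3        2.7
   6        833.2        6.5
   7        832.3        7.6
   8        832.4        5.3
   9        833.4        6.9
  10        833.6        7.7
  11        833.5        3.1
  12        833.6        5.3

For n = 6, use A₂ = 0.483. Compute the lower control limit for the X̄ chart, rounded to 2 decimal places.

830.26

X̄̄ = (832.5 + 832.1 + 832.4 + 834.5 + 832.3 + 833.2 + 832.3 + 832.4 + 833.4 + 833.6 + 833.5 + 833.6) / 12 = 9995.8000 / 12 = 832.9833
R̄ = (5.3 + 6.4 + 2.5 + 8.4 + 2.7 + 6.5 + 7.6 + 5.3 + 6.9 + 7.7 + 3.1 + 5.3) / 12 = 67.7000 / 12 = 5.6417
LCL = X̄̄ − A₂·R̄ = 832.9833 − 0.483 × 5.6417 = 830.2584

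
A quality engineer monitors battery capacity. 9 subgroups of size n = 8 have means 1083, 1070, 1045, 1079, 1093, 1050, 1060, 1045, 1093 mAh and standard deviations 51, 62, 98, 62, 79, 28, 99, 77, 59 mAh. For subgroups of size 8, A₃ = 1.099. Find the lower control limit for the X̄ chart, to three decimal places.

X̄̄ = (1083 + 1070 + 1045 + 1079 + 1093 + 1050 + 1060 + 1045 + 1093) / 9 = 1068.6667
s̄ = (51 + 62 + 98 + 62 + 79 + 28 + 99 + 77 + 59) / 9 = 68.3333
LCL = X̄̄ − A₃·s̄ = 1068.6667 − 1.099 × 68.3333 = 993.5683

993.568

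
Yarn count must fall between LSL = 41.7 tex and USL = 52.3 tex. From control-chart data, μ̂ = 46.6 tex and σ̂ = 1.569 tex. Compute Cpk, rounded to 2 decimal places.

1.04

Cpu = (USL − μ̂) / (3σ̂) = (52.3 − 46.6) / (3 × 1.569) = 1.2110; Cpl = (μ̂ − LSL) / (3σ̂) = (46.6 − 41.7) / (3 × 1.569) = 1.0410; Cpk = min(Cpu, Cpl) = 1.0410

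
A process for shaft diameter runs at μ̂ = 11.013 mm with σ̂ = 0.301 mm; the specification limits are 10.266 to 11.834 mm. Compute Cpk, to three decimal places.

Cpu = (USL − μ̂) / (3σ̂) = (11.834 − 11.013) / (3 × 0.301) = 0.9092; Cpl = (μ̂ − LSL) / (3σ̂) = (11.013 − 10.266) / (3 × 0.301) = 0.8272; Cpk = min(Cpu, Cpl) = 0.8272

0.827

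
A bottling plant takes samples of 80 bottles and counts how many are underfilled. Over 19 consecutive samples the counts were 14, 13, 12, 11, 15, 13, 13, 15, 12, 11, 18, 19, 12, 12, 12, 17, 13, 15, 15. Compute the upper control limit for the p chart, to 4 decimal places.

p̄ = Σdᵢ / (k·n) = 262 / (19 × 80) = 0.17237
UCL = p̄ + 3·√(p̄(1−p̄)/n) = 0.17237 + 3 × √(0.17237×0.82763/80) = 0.17237 + 3 × 0.04223 = 0.29905

0.2991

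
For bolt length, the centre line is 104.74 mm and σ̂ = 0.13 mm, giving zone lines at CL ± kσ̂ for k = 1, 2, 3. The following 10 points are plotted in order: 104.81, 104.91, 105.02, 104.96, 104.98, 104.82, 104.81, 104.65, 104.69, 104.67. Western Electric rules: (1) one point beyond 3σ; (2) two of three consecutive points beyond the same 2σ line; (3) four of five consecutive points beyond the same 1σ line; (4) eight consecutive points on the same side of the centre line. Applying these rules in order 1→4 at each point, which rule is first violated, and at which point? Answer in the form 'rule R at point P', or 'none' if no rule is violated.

rule 3 at point 5

Zone of each point (C = within 1σ̂, B = 1σ̂–2σ̂, A = 2σ̂–3σ̂, * = beyond 3σ̂; sign = side of CL): 1:+C, 2:+B, 3:+A, 4:+B, 5:+B, 6:+C, 7:+C, 8:-C, 9:-C, 10:-C
Rule 3 (four of five consecutive points beyond the same 1σ limit) is satisfied at point 5.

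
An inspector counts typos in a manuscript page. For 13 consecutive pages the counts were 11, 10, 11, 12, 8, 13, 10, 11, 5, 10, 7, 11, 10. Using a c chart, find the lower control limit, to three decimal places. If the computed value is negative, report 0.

0.473

c̄ = (11 + 10 + 11 + 12 + 8 + 13 + 10 + 11 + 5 + 10 + 7 + 11 + 10) / 13 = 129 / 13 = 9.9231
LCL = c̄ − 3√c̄ = 9.9231 − 3 × 3.1501 = 0.4728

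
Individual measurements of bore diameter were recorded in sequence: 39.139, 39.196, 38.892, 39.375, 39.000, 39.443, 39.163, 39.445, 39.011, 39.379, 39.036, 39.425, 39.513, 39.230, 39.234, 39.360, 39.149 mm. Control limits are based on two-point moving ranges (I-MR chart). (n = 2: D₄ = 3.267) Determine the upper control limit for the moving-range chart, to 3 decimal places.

Moving ranges: 0.057, 0.304, 0.483, 0.375, 0.443, 0.280, 0.282, 0.434, 0.368, 0.343, 0.389, 0.088, 0.283, 0.004, 0.126, 0.211; M̄R̄ = 4.4700 / 16 = 0.2794
UCL_MR = D₄·M̄R̄ = 3.267 × 0.2794 = 0.9127

0.913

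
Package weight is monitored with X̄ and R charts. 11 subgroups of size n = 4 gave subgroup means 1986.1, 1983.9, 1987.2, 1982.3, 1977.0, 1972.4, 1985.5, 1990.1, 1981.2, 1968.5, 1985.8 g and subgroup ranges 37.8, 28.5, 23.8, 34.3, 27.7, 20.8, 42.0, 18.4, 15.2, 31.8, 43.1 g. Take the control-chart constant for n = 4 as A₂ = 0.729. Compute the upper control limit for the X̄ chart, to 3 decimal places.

2003.251

X̄̄ = (1986.1 + 1983.9 + 1987.2 + 1982.3 + 1977.0 + 1972.4 + 1985.5 + 1990.1 + 1981.2 + 1968.5 + 1985.8) / 11 = 21800.0000 / 11 = 1981.8182
R̄ = (37.8 + 28.5 + 23.8 + 34.3 + 27.7 + 20.8 + 42.0 + 18.4 + 15.2 + 31.8 + 43.1) / 11 = 323.4000 / 11 = 29.4000
UCL = X̄̄ + A₂·R̄ = 1981.8182 + 0.729 × 29.4000 = 2003.2508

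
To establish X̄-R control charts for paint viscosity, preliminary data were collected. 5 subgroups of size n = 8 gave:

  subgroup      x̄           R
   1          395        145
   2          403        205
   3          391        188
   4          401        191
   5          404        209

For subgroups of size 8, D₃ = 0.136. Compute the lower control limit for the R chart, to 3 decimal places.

R̄ = (145 + 205 + 188 + 191 + 209) / 5 = 938.0000 / 5 = 187.6000
LCL_R = D₃·R̄ = 0.136 × 187.6000 = 25.5136

25.514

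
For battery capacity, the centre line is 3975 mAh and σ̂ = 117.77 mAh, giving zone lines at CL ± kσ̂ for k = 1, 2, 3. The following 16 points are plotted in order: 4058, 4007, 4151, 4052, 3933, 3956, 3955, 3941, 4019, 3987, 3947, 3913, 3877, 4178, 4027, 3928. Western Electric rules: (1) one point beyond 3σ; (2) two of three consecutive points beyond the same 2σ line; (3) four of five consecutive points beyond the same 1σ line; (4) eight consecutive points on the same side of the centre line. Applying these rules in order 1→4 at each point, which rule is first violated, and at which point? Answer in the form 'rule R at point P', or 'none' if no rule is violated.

Zone of each point (C = within 1σ̂, B = 1σ̂–2σ̂, A = 2σ̂–3σ̂, * = beyond 3σ̂; sign = side of CL): 1:+C, 2:+C, 3:+B, 4:+C, 5:-C, 6:-C, 7:-C, 8:-C, 9:+C, 10:+C, 11:-C, 12:-C, 13:-C, 14:+B, 15:+C, 16:-C
No rule fires across all 16 points.

none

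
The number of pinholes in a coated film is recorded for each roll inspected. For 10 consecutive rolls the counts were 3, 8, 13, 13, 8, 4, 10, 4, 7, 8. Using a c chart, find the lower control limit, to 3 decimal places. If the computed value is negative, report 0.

0.000

c̄ = (3 + 8 + 13 + 13 + 8 + 4 + 10 + 4 + 7 + 8) / 10 = 78 / 10 = 7.8000
LCL = c̄ − 3√c̄ = 7.8000 − 3 × 2.7928 = -0.5785 → 0 (cannot be negative)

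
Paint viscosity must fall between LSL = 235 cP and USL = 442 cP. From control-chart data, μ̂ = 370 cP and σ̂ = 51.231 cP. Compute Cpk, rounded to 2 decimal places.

0.47

Cpu = (USL − μ̂) / (3σ̂) = (442 − 370) / (3 × 51.231) = 0.4685; Cpl = (μ̂ − LSL) / (3σ̂) = (370 − 235) / (3 × 51.231) = 0.8784; Cpk = min(Cpu, Cpl) = 0.4685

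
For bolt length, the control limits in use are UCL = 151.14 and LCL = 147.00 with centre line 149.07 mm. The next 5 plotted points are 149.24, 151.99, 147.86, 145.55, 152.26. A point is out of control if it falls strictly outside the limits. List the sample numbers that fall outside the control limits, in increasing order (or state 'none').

Compare each point to [147.00, 151.14]: sample 2 = 151.99 > UCL; sample 4 = 145.55 < LCL; sample 5 = 152.26 > UCL.

2, 4, 5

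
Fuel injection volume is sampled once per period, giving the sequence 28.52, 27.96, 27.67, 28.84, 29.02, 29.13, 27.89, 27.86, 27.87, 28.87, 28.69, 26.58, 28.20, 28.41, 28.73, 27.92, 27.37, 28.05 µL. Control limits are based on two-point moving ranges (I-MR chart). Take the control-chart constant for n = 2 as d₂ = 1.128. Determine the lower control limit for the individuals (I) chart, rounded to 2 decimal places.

26.47

X̄ = (28.52 + 27.96 + 27.67 + 28.84 + 29.02 + 29.13 + 27.89 + 27.86 + 27.87 + 28.87 + 28.69 + 26.58 + 28.20 + 28.41 + 28.73 + 27.92 + 27.37 + 28.05) / 18 = 28.1989
Moving ranges: 0.56, 0.29, 1.17, 0.18, 0.11, 1.24, 0.03, 0.01, 1.00, 0.18, 2.11, 1.62, 0.21, 0.32, 0.81, 0.55, 0.68; M̄R̄ = 11.0700 / 17 = 0.6512
LCL = X̄ − 3·M̄R̄/d₂ = 28.1989 − 3 × 0.6512 / 1.128 = 26.4670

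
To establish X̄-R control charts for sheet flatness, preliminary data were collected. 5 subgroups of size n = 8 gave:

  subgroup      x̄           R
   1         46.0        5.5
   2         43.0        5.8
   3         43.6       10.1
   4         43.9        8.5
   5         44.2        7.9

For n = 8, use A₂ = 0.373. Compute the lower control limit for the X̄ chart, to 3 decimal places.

X̄̄ = (46.0 + 43.0 + 43.6 + 43.9 + 44.2) / 5 = 220.7000 / 5 = 44.1400
R̄ = (5.5 + 5.8 + 10.1 + 8.5 + 7.9) / 5 = 37.8000 / 5 = 7.5600
LCL = X̄̄ − A₂·R̄ = 44.1400 − 0.373 × 7.5600 = 41.3201

41.320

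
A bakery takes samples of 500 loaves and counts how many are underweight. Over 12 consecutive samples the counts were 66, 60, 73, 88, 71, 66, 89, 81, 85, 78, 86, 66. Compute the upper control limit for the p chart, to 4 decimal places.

0.1996

p̄ = Σdᵢ / (k·n) = 909 / (12 × 500) = 0.15150
UCL = p̄ + 3·√(p̄(1−p̄)/n) = 0.15150 + 3 × √(0.15150×0.84850/500) = 0.15150 + 3 × 0.01603 = 0.19960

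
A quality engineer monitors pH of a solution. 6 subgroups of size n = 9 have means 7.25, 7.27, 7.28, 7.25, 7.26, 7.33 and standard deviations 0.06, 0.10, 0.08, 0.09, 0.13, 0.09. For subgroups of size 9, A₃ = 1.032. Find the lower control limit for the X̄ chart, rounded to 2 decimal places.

X̄̄ = (7.25 + 7.27 + 7.28 + 7.25 + 7.26 + 7.33) / 6 = 7.2733
s̄ = (0.06 + 0.10 + 0.08 + 0.09 + 0.13 + 0.09) / 6 = 0.0917
LCL = X̄̄ − A₃·s̄ = 7.2733 − 1.032 × 0.0917 = 7.1787

7.18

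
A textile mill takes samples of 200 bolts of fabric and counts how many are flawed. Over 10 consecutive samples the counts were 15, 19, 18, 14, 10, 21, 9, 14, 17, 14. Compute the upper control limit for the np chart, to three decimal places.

26.309

p̄ = Σdᵢ / (k·n) = 151 / (10 × 200) = 0.07550
UCL = np̄ + 3·√(np̄(1−p̄)) = 15.1000 + 3 × √(15.1000×0.92450) = 15.1000 + 3 × 3.7363 = 26.3089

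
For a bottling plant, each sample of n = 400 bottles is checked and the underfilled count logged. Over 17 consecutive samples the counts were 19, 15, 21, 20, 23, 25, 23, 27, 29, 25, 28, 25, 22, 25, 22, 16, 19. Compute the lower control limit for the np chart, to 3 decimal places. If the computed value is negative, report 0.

8.739

p̄ = Σdᵢ / (k·n) = 384 / (17 × 400) = 0.05647
LCL = np̄ − 3·√(np̄(1−p̄)) = 22.5882 − 3 × 4.6166 = 8.7385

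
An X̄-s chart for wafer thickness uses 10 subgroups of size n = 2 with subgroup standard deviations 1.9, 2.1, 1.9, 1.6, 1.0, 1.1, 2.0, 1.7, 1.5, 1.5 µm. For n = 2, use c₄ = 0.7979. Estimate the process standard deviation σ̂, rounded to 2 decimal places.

s̄ = (1.9 + 2.1 + 1.9 + 1.6 + 1.0 + 1.1 + 2.0 + 1.7 + 1.5 + 1.5) / 10 = 1.6300
σ̂ = s̄ / c₄ = 1.6300 / 0.7979 = 2.0429

2.04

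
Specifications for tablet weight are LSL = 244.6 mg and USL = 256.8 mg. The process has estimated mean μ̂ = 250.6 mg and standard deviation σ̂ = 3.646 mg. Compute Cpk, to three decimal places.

0.549

Cpu = (USL − μ̂) / (3σ̂) = (256.8 − 250.6) / (3 × 3.646) = 0.5668; Cpl = (μ̂ − LSL) / (3σ̂) = (250.6 − 244.6) / (3 × 3.646) = 0.5485; Cpk = min(Cpu, Cpl) = 0.5485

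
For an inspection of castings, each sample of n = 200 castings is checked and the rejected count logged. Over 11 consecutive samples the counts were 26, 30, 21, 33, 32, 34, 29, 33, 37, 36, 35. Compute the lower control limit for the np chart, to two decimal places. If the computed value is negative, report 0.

p̄ = Σdᵢ / (k·n) = 346 / (11 × 200) = 0.15727
LCL = np̄ − 3·√(np̄(1−p̄)) = 31.4545 − 3 × 5.1486 = 16.0089

16.01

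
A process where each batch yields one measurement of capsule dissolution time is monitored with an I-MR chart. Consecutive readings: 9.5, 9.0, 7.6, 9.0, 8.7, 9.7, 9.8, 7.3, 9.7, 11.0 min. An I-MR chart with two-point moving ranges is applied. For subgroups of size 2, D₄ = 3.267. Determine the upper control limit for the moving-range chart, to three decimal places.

Moving ranges: 0.5, 1.4, 1.4, 0.3, 1.0, 0.1, 2.5, 2.4, 1.3; M̄R̄ = 10.9000 / 9 = 1.2111
UCL_MR = D₄·M̄R̄ = 3.267 × 1.2111 = 3.9567

3.957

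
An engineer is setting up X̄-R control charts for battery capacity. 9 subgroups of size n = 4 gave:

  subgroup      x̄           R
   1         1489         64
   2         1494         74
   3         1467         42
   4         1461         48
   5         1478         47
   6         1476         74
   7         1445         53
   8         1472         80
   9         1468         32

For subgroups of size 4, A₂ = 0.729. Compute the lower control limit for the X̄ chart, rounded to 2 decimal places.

X̄̄ = (1489 + 1494 + 1467 + 1461 + 1478 + 1476 + 1445 + 1472 + 1468) / 9 = 13250.0000 / 9 = 1472.2222
R̄ = (64 + 74 + 42 + 48 + 47 + 74 + 53 + 80 + 32) / 9 = 514.0000 / 9 = 57.1111
LCL = X̄̄ − A₂·R̄ = 1472.2222 − 0.729 × 57.1111 = 1430.5882

1430.59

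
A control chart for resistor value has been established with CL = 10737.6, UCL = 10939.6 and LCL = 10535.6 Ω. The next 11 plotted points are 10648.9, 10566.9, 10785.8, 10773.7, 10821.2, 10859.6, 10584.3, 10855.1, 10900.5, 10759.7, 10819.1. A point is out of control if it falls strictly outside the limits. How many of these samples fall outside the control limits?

0

All 11 points lie within [10535.6, 10939.6].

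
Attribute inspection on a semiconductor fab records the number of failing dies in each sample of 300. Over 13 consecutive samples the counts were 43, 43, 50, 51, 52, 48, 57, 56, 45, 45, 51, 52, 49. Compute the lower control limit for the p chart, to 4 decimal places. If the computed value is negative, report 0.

0.1004

p̄ = Σdᵢ / (k·n) = 642 / (13 × 300) = 0.16462
LCL = p̄ − 3·√(p̄(1−p̄)/n) = 0.16462 − 3 × 0.02141 = 0.10039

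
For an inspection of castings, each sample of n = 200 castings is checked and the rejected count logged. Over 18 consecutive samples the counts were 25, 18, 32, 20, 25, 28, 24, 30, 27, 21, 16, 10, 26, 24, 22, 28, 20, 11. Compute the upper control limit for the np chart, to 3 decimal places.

36.046

p̄ = Σdᵢ / (k·n) = 407 / (18 × 200) = 0.11306
UCL = np̄ + 3·√(np̄(1−p̄)) = 22.6111 + 3 × √(22.6111×0.88694) = 22.6111 + 3 × 4.4783 = 36.0459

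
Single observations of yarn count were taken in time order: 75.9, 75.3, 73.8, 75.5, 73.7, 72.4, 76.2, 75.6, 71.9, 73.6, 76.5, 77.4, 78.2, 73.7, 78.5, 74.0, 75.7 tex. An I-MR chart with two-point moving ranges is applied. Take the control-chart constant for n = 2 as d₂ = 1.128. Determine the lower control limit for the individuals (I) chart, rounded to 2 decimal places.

69.05

X̄ = (75.9 + 75.3 + 73.8 + 75.5 + 73.7 + 72.4 + 76.2 + 75.6 + 71.9 + 73.6 + 76.5 + 77.4 + 78.2 + 73.7 + 78.5 + 74.0 + 75.7) / 17 = 75.1706
Moving ranges: 0.6, 1.5, 1.7, 1.8, 1.3, 3.8, 0.6, 3.7, 1.7, 2.9, 0.9, 0.8, 4.5, 4.8, 4.5, 1.7; M̄R̄ = 36.8000 / 16 = 2.3000
LCL = X̄ − 3·M̄R̄/d₂ = 75.1706 − 3 × 2.3000 / 1.128 = 69.0536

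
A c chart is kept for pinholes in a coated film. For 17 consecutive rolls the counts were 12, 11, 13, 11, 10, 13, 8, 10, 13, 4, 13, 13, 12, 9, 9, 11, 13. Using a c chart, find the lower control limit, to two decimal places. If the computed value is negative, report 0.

c̄ = (12 + 11 + 13 + 11 + 10 + 13 + 8 + 10 + 13 + 4 + 13 + 13 + 12 + 9 + 9 + 11 + 13) / 17 = 185 / 17 = 10.8824
LCL = c̄ − 3√c̄ = 10.8824 − 3 × 3.2988 = 0.9858

0.99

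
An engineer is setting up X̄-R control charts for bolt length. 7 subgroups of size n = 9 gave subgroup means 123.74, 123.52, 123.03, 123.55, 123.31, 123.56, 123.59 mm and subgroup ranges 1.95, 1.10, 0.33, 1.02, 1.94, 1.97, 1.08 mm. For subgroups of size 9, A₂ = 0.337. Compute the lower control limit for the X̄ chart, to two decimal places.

X̄̄ = (123.74 + 123.52 + 123.03 + 123.55 + 123.31 + 123.56 + 123.59) / 7 = 864.3000 / 7 = 123.4714
R̄ = (1.95 + 1.10 + 0.33 + 1.02 + 1.94 + 1.97 + 1.08) / 7 = 9.3900 / 7 = 1.3414
LCL = X̄̄ − A₂·R̄ = 123.4714 − 0.337 × 1.3414 = 123.0194

123.02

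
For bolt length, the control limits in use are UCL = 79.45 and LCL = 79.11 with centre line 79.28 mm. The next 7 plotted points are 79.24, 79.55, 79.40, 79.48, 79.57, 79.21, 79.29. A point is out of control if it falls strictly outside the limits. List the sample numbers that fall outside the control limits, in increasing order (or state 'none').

Compare each point to [79.11, 79.45]: sample 2 = 79.55 > UCL; sample 4 = 79.48 > UCL; sample 5 = 79.57 > UCL.

2, 4, 5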